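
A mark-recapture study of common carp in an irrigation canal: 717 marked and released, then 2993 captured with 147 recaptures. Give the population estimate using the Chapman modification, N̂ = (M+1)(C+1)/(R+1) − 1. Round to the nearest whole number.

N̂ = (717+1)(2993+1)/(147+1) − 1 = 718·2994/148 − 1
= 2149692/148 − 1 ≈ 14524.9 − 1 ≈ 14523.9 → 14524

N ≈ 14,524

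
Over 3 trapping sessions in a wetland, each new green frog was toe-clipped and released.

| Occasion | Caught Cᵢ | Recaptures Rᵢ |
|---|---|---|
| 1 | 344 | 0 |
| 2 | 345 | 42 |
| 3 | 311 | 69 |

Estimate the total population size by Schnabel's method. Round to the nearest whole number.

Marked at large before each occasion: Mᵢ = Σⱼ<ᵢ (Cⱼ − Rⱼ) → M1=0, M2=344, M3=647
Σ MᵢCᵢ = 0·344 + 344·345 + 647·311 = 0 + 118680 + 201217 = 319897
Σ Rᵢ = 0 + 42 + 69 = 111
N̂ = 319897 / 111 ≈ 2882.0 → 2882

N ≈ 2882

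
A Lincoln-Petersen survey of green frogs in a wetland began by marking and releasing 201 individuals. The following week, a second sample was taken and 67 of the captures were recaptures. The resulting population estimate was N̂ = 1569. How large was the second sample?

C = 523

From N = M·C/R: C = N·R / M = 1569·67 / 201 = 105123 / 201 = 523.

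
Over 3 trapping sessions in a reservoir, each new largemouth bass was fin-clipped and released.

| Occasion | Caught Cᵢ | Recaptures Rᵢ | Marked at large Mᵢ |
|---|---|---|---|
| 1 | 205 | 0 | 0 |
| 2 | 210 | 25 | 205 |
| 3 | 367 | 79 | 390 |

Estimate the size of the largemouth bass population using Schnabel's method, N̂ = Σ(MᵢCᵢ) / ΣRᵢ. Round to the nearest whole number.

N ≈ 1790

Σ MᵢCᵢ = 0·205 + 205·210 + 390·367 = 0 + 43050 + 143130 = 186180
Σ Rᵢ = 0 + 25 + 79 = 104
N̂ = 186180 / 104 ≈ 1790.2 → 1790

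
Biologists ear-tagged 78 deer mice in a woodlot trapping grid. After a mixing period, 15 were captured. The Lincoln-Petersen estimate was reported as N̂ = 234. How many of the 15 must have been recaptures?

From N = M·C/R: R = M·C / N = 78·15 / 234 = 1170 / 234 = 5.

R = 5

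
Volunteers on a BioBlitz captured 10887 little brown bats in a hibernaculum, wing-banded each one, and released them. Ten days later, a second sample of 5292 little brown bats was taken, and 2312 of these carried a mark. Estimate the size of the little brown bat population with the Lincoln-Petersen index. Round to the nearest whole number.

N = (10887 × 5292) / 2312 = 57614004 / 2312 ≈ 24919.6 → 24920

N ≈ 24,920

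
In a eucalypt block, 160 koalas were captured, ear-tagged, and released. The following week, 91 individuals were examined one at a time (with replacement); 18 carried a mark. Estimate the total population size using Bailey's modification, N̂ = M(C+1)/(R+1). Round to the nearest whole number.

N ≈ 775

N̂ = 160·(91+1)/(18+1) = 160·92/19 = 14720/19 ≈ 774.7 → 775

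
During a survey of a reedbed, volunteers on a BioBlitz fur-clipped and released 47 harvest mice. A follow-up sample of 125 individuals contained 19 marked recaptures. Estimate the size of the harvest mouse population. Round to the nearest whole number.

N ≈ 309

N = (47 × 125) / 19 = 5875 / 19 ≈ 309.2 → 309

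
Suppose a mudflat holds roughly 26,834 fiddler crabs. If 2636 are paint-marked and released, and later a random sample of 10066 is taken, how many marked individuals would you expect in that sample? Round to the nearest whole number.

expected recaptures ≈ 989

Expected recaptures E[R] = M·C / N.
E[R] = 2636 × 10066 / 26834 = 26533976 / 26834 ≈ 988.8 → 989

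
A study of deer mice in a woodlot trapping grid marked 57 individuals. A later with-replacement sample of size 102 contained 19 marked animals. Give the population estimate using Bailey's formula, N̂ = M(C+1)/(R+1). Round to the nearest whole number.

N̂ = 57·(102+1)/(19+1) = 57·103/20 = 5871/20 ≈ 293.6 → 294

N ≈ 294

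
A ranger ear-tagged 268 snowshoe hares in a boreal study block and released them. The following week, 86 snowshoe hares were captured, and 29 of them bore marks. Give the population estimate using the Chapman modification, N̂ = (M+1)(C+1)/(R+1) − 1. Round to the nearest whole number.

N̂ = (268+1)(86+1)/(29+1) − 1 = 269·87/30 − 1
= 23403/30 − 1 ≈ 780.1 − 1 ≈ 779.1 → 779

N ≈ 779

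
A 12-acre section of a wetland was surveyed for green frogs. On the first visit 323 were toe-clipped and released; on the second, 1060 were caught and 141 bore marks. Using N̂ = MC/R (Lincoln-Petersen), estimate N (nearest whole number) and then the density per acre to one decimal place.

density ≈ 202.3 green frogs per acre

N̂ = 323·1060/141 = 342380/141 ≈ 2428.2 → 2428
Density = N̂ / area = 2428 / 12 ≈ 202.33 → 202.3 per acre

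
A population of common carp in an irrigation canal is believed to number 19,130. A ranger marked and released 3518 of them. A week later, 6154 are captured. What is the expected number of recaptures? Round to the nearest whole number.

expected recaptures ≈ 1132

The marked fraction of the population is 3518/19130, so in a sample of 6154 expect C·(M/N) marked.
E[R] = 3518 × 6154 / 19130 = 21649772 / 19130 ≈ 1131.7 → 1132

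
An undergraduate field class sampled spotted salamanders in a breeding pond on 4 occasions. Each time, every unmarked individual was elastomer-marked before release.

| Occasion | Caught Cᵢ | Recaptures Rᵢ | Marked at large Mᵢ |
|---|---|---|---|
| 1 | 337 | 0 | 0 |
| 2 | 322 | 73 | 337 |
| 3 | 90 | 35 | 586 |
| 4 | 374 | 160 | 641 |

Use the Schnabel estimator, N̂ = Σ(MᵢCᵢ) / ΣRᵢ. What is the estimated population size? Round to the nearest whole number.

Σ MᵢCᵢ = 0·337 + 337·322 + 586·90 + 641·374 = 0 + 108514 + 52740 + 239734 = 400988
Σ Rᵢ = 0 + 73 + 35 + 160 = 268
N̂ = 400988 / 268 ≈ 1496.2 → 1496

N ≈ 1496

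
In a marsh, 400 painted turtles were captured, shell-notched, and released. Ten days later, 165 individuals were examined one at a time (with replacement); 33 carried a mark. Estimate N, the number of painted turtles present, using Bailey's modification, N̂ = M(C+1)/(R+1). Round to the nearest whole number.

N̂ = 400·(165+1)/(33+1) = 400·166/34 = 66400/34 ≈ 1952.9 → 1953

N ≈ 1953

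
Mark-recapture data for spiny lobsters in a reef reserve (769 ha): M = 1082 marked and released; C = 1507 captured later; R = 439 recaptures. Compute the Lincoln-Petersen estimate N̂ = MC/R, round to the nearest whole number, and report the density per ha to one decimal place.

density ≈ 4.8 spiny lobsters per ha

N̂ = 1082·1507/439 = 1630574/439 ≈ 3714.3 → 3714
Density = N̂ / area = 3714 / 769 ≈ 4.83 → 4.8 per ha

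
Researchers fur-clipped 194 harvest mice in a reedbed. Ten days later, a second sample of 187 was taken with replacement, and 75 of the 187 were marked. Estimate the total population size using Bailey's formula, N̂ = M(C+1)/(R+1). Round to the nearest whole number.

N ≈ 480

N̂ = 194·(187+1)/(75+1) = 194·188/76 = 36472/76 ≈ 479.9 → 480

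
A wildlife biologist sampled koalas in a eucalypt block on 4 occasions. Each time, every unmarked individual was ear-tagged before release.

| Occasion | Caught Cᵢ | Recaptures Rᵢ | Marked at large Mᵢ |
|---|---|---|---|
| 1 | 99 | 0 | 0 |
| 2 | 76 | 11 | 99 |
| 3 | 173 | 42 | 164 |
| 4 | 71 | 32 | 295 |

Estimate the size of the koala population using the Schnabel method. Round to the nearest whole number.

N ≈ 669

Σ MᵢCᵢ = 0·99 + 99·76 + 164·173 + 295·71 = 0 + 7524 + 28372 + 20945 = 56841
Σ Rᵢ = 0 + 11 + 42 + 32 = 85
N̂ = 56841 / 85 ≈ 668.7 → 669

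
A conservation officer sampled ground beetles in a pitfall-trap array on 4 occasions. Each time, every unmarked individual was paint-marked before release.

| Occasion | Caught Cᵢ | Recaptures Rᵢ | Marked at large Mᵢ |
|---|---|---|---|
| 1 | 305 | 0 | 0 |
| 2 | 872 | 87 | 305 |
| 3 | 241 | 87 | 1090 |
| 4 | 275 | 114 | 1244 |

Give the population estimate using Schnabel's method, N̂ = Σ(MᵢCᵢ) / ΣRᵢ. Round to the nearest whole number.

Σ MᵢCᵢ = 0·305 + 305·872 + 1090·241 + 1244·275 = 0 + 265960 + 262690 + 342100 = 870750
Σ Rᵢ = 0 + 87 + 87 + 114 = 288
N̂ = 870750 / 288 ≈ 3023.4 → 3023

N ≈ 3023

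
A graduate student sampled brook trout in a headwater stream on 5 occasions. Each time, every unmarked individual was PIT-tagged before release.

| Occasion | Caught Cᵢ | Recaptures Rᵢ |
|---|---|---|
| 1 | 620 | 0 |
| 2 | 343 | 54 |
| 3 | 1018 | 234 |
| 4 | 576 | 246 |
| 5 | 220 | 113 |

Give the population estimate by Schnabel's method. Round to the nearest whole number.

N ≈ 3954

Marked at large before each occasion: Mᵢ = Σⱼ<ᵢ (Cⱼ − Rⱼ) → M1=0, M2=620, M3=909, M4=1693, M5=2023
Σ MᵢCᵢ = 0·620 + 620·343 + 909·1018 + 1693·576 + 2023·220 = 0 + 212660 + 925362 + 975168 + 445060 = 2558250
Σ Rᵢ = 0 + 54 + 234 + 246 + 113 = 647
N̂ = 2558250 / 647 ≈ 3954.0 → 3954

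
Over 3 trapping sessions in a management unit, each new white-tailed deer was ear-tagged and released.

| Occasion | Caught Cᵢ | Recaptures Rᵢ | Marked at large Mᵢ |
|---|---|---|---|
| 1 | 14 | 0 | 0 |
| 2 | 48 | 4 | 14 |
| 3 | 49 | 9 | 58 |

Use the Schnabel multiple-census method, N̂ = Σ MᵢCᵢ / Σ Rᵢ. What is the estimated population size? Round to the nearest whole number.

Σ MᵢCᵢ = 0·14 + 14·48 + 58·49 = 0 + 672 + 2842 = 3514
Σ Rᵢ = 0 + 4 + 9 = 13
N̂ = 3514 / 13 ≈ 270.3 → 270

N ≈ 270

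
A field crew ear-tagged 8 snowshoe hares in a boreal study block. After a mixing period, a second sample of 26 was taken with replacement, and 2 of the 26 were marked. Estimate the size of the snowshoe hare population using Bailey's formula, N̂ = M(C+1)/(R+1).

N = 72

N̂ = 8·(26+1)/(2+1) = 8·27/3 = 216/3 = 72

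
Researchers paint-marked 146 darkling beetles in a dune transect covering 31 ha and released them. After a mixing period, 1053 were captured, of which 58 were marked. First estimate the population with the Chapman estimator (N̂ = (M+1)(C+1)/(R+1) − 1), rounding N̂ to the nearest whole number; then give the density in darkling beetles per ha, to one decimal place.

N̂ = 147·1054/59 − 1 = 154938/59 − 1 ≈ 2625.1 → 2625
Density = N̂ / area = 2625 / 31 ≈ 84.68 → 84.7 per ha

density ≈ 84.7 darkling beetles per ha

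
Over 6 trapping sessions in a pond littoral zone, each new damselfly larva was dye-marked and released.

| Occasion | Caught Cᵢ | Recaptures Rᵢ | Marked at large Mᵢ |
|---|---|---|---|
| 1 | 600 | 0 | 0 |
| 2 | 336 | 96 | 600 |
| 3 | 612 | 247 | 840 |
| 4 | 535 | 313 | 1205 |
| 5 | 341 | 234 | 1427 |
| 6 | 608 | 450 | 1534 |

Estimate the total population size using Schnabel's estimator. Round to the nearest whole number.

N ≈ 2074

Σ MᵢCᵢ = 0·600 + 600·336 + 840·612 + 1205·535 + 1427·341 + 1534·608 = 0 + 201600 + 514080 + 644675 + 486607 + 932672 = 2779634
Σ Rᵢ = 0 + 96 + 247 + 313 + 234 + 450 = 1340
N̂ = 2779634 / 1340 ≈ 2074.4 → 2074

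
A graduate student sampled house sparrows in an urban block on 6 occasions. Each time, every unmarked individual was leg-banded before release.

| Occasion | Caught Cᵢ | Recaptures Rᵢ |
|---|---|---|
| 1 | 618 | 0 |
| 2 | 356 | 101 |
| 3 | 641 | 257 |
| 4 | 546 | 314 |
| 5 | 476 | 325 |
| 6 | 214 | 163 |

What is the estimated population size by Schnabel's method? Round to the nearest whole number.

N ≈ 2177

Marked at large before each occasion: Mᵢ = Σⱼ<ᵢ (Cⱼ − Rⱼ) → M1=0, M2=618, M3=873, M4=1257, M5=1489, M6=1640
Σ MᵢCᵢ = 0·618 + 618·356 + 873·641 + 1257·546 + 1489·476 + 1640·214 = 0 + 220008 + 559593 + 686322 + 708764 + 350960 = 2525647
Σ Rᵢ = 0 + 101 + 257 + 314 + 325 + 163 = 1160
N̂ = 2525647 / 1160 ≈ 2177.3 → 2177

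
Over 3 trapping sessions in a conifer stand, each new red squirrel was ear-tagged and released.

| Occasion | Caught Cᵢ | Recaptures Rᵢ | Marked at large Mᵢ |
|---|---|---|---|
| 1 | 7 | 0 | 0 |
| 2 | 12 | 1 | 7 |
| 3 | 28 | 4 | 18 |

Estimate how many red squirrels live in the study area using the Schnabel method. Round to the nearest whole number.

Σ MᵢCᵢ = 0·7 + 7·12 + 18·28 = 0 + 84 + 504 = 588
Σ Rᵢ = 0 + 1 + 4 = 5
N̂ = 588 / 5 ≈ 117.6 → 118

N ≈ 118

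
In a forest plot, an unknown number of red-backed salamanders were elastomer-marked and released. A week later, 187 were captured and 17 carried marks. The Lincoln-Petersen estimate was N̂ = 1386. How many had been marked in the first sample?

M = 126

From N = M·C/R: M = N·R / C = 1386·17 / 187 = 23562 / 187 = 126.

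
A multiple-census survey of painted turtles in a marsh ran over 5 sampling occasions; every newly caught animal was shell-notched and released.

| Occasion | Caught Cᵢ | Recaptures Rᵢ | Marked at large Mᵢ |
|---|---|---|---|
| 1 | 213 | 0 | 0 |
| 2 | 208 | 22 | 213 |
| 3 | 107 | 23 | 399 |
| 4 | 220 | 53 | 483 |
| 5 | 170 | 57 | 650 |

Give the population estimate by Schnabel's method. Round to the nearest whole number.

N ≈ 1960

Σ MᵢCᵢ = 0·213 + 213·208 + 399·107 + 483·220 + 650·170 = 0 + 44304 + 42693 + 106260 + 110500 = 303757
Σ Rᵢ = 0 + 22 + 23 + 53 + 57 = 155
N̂ = 303757 / 155 ≈ 1959.7 → 1960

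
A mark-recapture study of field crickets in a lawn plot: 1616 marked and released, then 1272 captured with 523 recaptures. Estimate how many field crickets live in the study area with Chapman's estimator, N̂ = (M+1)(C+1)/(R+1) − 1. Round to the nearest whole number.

N̂ = (1616+1)(1272+1)/(523+1) − 1 = 1617·1273/524 − 1
= 2058441/524 − 1 ≈ 3928.3 − 1 ≈ 3927.3 → 3927

N ≈ 3927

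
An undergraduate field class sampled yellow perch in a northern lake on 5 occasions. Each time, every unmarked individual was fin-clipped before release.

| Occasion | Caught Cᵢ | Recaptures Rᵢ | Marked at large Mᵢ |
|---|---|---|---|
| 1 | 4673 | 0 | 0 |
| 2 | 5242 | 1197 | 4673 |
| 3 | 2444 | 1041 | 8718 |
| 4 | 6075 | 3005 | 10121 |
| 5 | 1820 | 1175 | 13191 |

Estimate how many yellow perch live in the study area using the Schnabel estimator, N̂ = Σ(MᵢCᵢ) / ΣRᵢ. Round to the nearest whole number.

N ≈ 20,457

Σ MᵢCᵢ = 0·4673 + 4673·5242 + 8718·2444 + 10121·6075 + 13191·1820 = 0 + 24495866 + 21306792 + 61485075 + 24007620 = 131295353
Σ Rᵢ = 0 + 1197 + 1041 + 3005 + 1175 = 6418
N̂ = 131295353 / 6418 ≈ 20457.4 → 20457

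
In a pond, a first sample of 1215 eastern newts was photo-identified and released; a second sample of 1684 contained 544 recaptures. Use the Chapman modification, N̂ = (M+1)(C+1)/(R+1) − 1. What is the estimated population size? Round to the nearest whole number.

N̂ = (1215+1)(1684+1)/(544+1) − 1 = 1216·1685/545 − 1
= 2048960/545 − 1 ≈ 3759.6 − 1 ≈ 3758.6 → 3759

N ≈ 3759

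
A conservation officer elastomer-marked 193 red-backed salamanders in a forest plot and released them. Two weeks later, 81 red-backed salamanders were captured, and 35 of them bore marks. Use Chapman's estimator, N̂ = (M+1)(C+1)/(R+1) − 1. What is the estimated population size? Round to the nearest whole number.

N ≈ 441

N̂ = (193+1)(81+1)/(35+1) − 1 = 194·82/36 − 1
= 15908/36 − 1 ≈ 441.9 − 1 ≈ 440.9 → 441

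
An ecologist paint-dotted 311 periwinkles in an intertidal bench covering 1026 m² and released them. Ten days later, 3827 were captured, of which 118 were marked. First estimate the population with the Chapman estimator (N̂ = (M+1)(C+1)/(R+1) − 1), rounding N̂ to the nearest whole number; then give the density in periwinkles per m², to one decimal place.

density ≈ 9.8 periwinkles per m²

N̂ = 312·3828/119 − 1 = 1194336/119 − 1 ≈ 10035.4 → 10035
Density = N̂ / area = 10035 / 1026 ≈ 9.78 → 9.8 per m²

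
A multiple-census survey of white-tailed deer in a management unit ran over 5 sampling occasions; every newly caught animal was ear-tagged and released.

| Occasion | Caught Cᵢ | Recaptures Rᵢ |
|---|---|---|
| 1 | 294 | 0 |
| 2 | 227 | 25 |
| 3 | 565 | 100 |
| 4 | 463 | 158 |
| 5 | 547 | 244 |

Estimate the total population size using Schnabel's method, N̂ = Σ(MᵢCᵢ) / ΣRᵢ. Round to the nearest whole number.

N ≈ 2817

Marked at large before each occasion: Mᵢ = Σⱼ<ᵢ (Cⱼ − Rⱼ) → M1=0, M2=294, M3=496, M4=961, M5=1266
Σ MᵢCᵢ = 0·294 + 294·227 + 496·565 + 961·463 + 1266·547 = 0 + 66738 + 280240 + 444943 + 692502 = 1484423
Σ Rᵢ = 0 + 25 + 100 + 158 + 244 = 527
N̂ = 1484423 / 527 ≈ 2816.7 → 2817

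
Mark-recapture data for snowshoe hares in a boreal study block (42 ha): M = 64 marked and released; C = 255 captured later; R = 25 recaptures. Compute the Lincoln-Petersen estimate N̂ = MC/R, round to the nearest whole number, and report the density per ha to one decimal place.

density ≈ 15.5 snowshoe hares per ha

N̂ = 64·255/25 = 16320/25 ≈ 652.8 → 653
Density = N̂ / area = 653 / 42 ≈ 15.548 → 15.5 per ha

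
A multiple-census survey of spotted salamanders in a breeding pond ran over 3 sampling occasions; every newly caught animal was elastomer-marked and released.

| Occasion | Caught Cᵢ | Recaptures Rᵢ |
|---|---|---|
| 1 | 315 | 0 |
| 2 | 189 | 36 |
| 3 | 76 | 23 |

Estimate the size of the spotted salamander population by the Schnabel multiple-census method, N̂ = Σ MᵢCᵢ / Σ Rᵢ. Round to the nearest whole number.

N ≈ 1612

Marked at large before each occasion: Mᵢ = Σⱼ<ᵢ (Cⱼ − Rⱼ) → M1=0, M2=315, M3=468
Σ MᵢCᵢ = 0·315 + 315·189 + 468·76 = 0 + 59535 + 35568 = 95103
Σ Rᵢ = 0 + 36 + 23 = 59
N̂ = 95103 / 59 ≈ 1611.9 → 1612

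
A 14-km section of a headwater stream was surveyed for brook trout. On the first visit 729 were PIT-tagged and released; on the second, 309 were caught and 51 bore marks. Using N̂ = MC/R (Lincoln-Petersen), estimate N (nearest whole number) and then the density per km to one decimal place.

N̂ = 729·309/51 = 225261/51 ≈ 4416.9 → 4417
Density = N̂ / area = 4417 / 14 ≈ 315.50 → 315.5 per km

density ≈ 315.5 brook trout per km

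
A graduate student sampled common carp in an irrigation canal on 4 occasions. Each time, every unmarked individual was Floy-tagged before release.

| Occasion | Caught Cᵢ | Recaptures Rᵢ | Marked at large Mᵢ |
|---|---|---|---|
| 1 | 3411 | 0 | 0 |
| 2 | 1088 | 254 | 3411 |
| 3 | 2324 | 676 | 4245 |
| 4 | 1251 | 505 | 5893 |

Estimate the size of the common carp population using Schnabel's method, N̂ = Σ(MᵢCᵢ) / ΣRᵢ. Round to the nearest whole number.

Σ MᵢCᵢ = 0·3411 + 3411·1088 + 4245·2324 + 5893·1251 = 0 + 3711168 + 9865380 + 7372143 = 20948691
Σ Rᵢ = 0 + 254 + 676 + 505 = 1435
N̂ = 20948691 / 1435 ≈ 14598.4 → 14598

N ≈ 14,598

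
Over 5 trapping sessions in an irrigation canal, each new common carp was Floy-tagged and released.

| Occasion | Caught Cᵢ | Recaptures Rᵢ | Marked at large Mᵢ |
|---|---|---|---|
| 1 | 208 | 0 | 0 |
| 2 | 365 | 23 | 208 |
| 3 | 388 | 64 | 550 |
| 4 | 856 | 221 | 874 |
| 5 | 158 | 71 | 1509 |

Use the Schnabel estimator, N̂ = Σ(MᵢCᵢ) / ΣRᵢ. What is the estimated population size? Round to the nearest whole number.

Σ MᵢCᵢ = 0·208 + 208·365 + 550·388 + 874·856 + 1509·158 = 0 + 75920 + 213400 + 748144 + 238422 = 1275886
Σ Rᵢ = 0 + 23 + 64 + 221 + 71 = 379
N̂ = 1275886 / 379 ≈ 3366.45 → 3366

N ≈ 3366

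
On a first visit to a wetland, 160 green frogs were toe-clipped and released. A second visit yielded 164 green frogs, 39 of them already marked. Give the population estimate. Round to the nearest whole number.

Lincoln-Petersen assumes M/N = R/C, so N = M·C / R.
N = (160 × 164) / 39 = 26240 / 39 ≈ 672.8 → 673

N ≈ 673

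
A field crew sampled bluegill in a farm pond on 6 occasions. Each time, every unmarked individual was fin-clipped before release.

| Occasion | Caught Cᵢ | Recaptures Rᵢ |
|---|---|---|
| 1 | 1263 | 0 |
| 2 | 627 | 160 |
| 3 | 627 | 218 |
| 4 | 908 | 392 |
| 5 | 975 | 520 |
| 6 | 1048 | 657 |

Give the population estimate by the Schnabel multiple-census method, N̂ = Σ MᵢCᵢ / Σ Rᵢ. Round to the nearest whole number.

Marked at large before each occasion: Mᵢ = Σⱼ<ᵢ (Cⱼ − Rⱼ) → M1=0, M2=1263, M3=1730, M4=2139, M5=2655, M6=3110
Σ MᵢCᵢ = 0·1263 + 1263·627 + 1730·627 + 2139·908 + 2655·975 + 3110·1048 = 0 + 791901 + 1084710 + 1942212 + 2588625 + 3259280 = 9666728
Σ Rᵢ = 0 + 160 + 218 + 392 + 520 + 657 = 1947
N̂ = 9666728 / 1947 ≈ 4964.9 → 4965

N ≈ 4965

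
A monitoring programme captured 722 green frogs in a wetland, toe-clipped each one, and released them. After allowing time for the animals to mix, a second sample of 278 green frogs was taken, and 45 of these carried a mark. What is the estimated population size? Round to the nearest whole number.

If marked individuals mix randomly, R/C ≈ M/N, giving N ≈ M·C/R.
N = (722 × 278) / 45 = 200716 / 45 ≈ 4460.4 → 4460

N ≈ 4460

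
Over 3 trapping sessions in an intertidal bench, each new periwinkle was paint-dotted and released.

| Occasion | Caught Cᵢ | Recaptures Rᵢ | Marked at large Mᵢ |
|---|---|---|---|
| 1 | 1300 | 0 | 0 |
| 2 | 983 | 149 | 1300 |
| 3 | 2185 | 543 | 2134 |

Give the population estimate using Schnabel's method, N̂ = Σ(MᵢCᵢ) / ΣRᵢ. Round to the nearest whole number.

Σ MᵢCᵢ = 0·1300 + 1300·983 + 2134·2185 = 0 + 1277900 + 4662790 = 5940690
Σ Rᵢ = 0 + 149 + 543 = 692
N̂ = 5940690 / 692 ≈ 8584.8 → 8585

N ≈ 8585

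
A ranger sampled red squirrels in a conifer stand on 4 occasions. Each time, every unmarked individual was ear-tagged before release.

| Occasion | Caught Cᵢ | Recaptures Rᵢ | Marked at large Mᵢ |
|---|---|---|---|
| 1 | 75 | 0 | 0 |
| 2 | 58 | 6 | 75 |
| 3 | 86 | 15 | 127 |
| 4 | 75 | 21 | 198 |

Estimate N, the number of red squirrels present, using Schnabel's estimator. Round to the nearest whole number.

Σ MᵢCᵢ = 0·75 + 75·58 + 127·86 + 198·75 = 0 + 4350 + 10922 + 14850 = 30122
Σ Rᵢ = 0 + 6 + 15 + 21 = 42
N̂ = 30122 / 42 ≈ 717.2 → 717

N ≈ 717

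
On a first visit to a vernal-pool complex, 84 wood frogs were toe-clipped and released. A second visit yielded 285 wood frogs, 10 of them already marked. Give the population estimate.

N = 2394

N = (84 × 285) / 10 = 23940 / 10 = 2394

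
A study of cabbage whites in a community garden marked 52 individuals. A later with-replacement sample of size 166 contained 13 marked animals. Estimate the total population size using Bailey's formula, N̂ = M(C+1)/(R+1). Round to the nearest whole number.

N̂ = 52·(166+1)/(13+1) = 52·167/14 = 8684/14 ≈ 620.3 → 620

N ≈ 620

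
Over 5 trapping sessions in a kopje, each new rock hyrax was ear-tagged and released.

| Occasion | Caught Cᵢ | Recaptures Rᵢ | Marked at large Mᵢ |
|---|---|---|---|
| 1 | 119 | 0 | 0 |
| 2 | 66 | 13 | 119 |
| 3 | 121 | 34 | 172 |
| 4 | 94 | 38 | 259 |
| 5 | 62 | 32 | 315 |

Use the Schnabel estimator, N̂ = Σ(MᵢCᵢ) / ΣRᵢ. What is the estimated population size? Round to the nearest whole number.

N ≈ 620

Σ MᵢCᵢ = 0·119 + 119·66 + 172·121 + 259·94 + 315·62 = 0 + 7854 + 20812 + 24346 + 19530 = 72542
Σ Rᵢ = 0 + 13 + 34 + 38 + 32 = 117
N̂ = 72542 / 117 ≈ 620.0 → 620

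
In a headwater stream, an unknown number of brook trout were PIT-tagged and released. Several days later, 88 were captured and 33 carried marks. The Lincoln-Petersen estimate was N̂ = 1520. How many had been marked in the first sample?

From N = M·C/R: M = N·R / C = 1520·33 / 88 = 50160 / 88 = 570.

M = 570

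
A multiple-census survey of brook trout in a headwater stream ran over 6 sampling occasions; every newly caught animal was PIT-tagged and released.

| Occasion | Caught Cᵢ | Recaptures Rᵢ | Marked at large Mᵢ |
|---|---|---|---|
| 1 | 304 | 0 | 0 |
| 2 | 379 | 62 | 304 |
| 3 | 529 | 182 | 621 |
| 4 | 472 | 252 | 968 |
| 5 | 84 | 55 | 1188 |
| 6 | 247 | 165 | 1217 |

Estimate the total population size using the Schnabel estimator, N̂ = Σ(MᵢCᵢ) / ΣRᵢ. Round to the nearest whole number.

N ≈ 1817

Σ MᵢCᵢ = 0·304 + 304·379 + 621·529 + 968·472 + 1188·84 + 1217·247 = 0 + 115216 + 328509 + 456896 + 99792 + 300599 = 1301012
Σ Rᵢ = 0 + 62 + 182 + 252 + 55 + 165 = 716
N̂ = 1301012 / 716 ≈ 1817.1 → 1817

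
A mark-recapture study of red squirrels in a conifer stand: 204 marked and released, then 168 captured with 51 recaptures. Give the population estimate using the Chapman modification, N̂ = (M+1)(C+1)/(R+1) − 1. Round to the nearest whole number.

N ≈ 665

N̂ = (204+1)(168+1)/(51+1) − 1 = 205·169/52 − 1
= 34645/52 − 1 ≈ 666.2 − 1 ≈ 665.2 → 665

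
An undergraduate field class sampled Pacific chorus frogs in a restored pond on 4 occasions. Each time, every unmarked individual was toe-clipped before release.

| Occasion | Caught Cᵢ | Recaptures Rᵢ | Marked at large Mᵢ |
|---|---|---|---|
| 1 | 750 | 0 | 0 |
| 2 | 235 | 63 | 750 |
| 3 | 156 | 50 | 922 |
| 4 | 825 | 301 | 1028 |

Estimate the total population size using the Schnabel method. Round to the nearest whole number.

Σ MᵢCᵢ = 0·750 + 750·235 + 922·156 + 1028·825 = 0 + 176250 + 143832 + 848100 = 1168182
Σ Rᵢ = 0 + 63 + 50 + 301 = 414
N̂ = 1168182 / 414 ≈ 2821.7 → 2822

N ≈ 2822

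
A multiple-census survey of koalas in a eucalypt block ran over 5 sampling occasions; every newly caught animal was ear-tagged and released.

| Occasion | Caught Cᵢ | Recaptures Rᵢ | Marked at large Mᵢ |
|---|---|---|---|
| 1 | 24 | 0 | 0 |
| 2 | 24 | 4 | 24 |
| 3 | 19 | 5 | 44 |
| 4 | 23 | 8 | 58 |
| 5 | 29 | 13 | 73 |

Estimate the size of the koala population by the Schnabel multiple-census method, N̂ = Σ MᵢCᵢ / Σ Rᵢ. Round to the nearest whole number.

Σ MᵢCᵢ = 0·24 + 24·24 + 44·19 + 58·23 + 73·29 = 0 + 576 + 836 + 1334 + 2117 = 4863
Σ Rᵢ = 0 + 4 + 5 + 8 + 13 = 30
N̂ = 4863 / 30 ≈ 162.1 → 162

N ≈ 162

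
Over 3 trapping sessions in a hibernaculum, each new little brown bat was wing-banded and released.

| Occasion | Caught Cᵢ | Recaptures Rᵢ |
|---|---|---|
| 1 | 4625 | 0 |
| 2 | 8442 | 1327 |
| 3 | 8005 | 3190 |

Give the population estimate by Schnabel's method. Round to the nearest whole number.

Marked at large before each occasion: Mᵢ = Σⱼ<ᵢ (Cⱼ − Rⱼ) → M1=0, M2=4625, M3=11740
Σ MᵢCᵢ = 0·4625 + 4625·8442 + 11740·8005 = 0 + 39044250 + 93978700 = 133022950
Σ Rᵢ = 0 + 1327 + 3190 = 4517
N̂ = 133022950 / 4517 ≈ 29449.4 → 29449

N ≈ 29,449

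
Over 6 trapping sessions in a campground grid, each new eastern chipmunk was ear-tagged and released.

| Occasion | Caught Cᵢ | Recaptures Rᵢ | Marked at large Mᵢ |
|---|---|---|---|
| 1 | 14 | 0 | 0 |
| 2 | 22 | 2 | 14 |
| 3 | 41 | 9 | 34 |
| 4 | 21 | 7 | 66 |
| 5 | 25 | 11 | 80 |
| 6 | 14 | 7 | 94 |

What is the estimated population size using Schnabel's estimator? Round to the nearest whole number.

Σ MᵢCᵢ = 0·14 + 14·22 + 34·41 + 66·21 + 80·25 + 94·14 = 0 + 308 + 1394 + 1386 + 2000 + 1316 = 6404
Σ Rᵢ = 0 + 2 + 9 + 7 + 11 + 7 = 36
N̂ = 6404 / 36 ≈ 177.9 → 178

N ≈ 178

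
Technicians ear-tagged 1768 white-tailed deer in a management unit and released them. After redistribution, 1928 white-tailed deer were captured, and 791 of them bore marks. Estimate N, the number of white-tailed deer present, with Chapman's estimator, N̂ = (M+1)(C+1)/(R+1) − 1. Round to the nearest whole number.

N ≈ 4308

N̂ = (1768+1)(1928+1)/(791+1) − 1 = 1769·1929/792 − 1
= 3412401/792 − 1 ≈ 4308.6 − 1 ≈ 4307.6 → 4308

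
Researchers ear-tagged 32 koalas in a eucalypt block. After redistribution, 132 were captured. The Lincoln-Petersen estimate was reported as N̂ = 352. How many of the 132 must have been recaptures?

From N = M·C/R: R = M·C / N = 32·132 / 352 = 4224 / 352 = 12.

R = 12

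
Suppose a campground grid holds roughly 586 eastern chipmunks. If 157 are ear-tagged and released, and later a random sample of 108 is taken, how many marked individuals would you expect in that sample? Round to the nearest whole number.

The marked fraction of the population is 157/586, so in a sample of 108 expect C·(M/N) marked.
E[R] = 157 × 108 / 586 = 16956 / 586 ≈ 28.9 → 29

expected recaptures ≈ 29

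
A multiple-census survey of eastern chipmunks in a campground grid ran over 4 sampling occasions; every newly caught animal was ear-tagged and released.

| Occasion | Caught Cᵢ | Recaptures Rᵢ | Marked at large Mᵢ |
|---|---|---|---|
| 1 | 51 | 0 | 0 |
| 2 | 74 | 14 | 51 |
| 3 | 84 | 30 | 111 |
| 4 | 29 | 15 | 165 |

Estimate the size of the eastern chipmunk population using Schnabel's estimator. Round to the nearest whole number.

Σ MᵢCᵢ = 0·51 + 51·74 + 111·84 + 165·29 = 0 + 3774 + 9324 + 4785 = 17883
Σ Rᵢ = 0 + 14 + 30 + 15 = 59
N̂ = 17883 / 59 ≈ 303.1 → 303

N ≈ 303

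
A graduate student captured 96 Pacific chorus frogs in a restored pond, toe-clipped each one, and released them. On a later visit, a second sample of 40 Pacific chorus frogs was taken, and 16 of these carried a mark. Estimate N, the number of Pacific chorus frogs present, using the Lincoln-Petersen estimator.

N = 240

If marked individuals mix randomly, R/C ≈ M/N, giving N ≈ M·C/R.
N = (96 × 40) / 16 = 3840 / 16 = 240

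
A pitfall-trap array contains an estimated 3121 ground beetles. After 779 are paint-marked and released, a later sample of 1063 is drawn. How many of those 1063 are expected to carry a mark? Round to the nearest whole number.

Expected recaptures E[R] = M·C / N.
E[R] = 779 × 1063 / 3121 = 828077 / 3121 ≈ 265.3 → 265

expected recaptures ≈ 265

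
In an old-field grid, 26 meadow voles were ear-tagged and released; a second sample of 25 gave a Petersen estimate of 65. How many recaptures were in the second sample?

R = 10

From N = M·C/R: R = M·C / N = 26·25 / 65 = 650 / 65 = 10.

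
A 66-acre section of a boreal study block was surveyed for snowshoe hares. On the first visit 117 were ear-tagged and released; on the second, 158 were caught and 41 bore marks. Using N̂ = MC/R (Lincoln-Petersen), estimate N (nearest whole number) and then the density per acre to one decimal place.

N̂ = 117·158/41 = 18486/41 ≈ 450.9 → 451
Density = N̂ / area = 451 / 66 ≈ 6.83 → 6.8 per acre

density ≈ 6.8 snowshoe hares per acre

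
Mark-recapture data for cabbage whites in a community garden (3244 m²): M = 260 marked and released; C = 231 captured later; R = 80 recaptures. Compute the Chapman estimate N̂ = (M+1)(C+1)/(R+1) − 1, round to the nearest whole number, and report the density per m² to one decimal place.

density ≈ 0.2 cabbage whites per m²

N̂ = 261·232/81 − 1 = 60552/81 − 1 ≈ 746.6 → 747
Density = N̂ / area = 747 / 3244 ≈ 0.23 → 0.2 per m²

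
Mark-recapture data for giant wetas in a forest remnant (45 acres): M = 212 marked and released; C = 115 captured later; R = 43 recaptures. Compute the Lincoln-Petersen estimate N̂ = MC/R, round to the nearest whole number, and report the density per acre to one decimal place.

density ≈ 12.6 giant wetas per acre

N̂ = 212·115/43 = 24380/43 ≈ 567.0 → 567
Density = N̂ / area = 567 / 45 ≈ 12.60 → 12.6 per acre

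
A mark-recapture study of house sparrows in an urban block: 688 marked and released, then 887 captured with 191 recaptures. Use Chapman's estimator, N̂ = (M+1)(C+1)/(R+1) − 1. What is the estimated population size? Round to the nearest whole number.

N̂ = (688+1)(887+1)/(191+1) − 1 = 689·888/192 − 1
= 611832/192 − 1 ≈ 3186.6 − 1 ≈ 3185.6 → 3186

N ≈ 3186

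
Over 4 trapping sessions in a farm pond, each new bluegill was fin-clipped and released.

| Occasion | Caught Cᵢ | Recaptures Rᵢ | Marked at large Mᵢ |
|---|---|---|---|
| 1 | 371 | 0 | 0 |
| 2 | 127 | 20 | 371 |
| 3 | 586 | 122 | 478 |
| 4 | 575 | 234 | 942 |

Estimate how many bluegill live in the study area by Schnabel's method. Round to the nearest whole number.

Σ MᵢCᵢ = 0·371 + 371·127 + 478·586 + 942·575 = 0 + 47117 + 280108 + 541650 = 868875
Σ Rᵢ = 0 + 20 + 122 + 234 = 376
N̂ = 868875 / 376 ≈ 2310.8 → 2311

N ≈ 2311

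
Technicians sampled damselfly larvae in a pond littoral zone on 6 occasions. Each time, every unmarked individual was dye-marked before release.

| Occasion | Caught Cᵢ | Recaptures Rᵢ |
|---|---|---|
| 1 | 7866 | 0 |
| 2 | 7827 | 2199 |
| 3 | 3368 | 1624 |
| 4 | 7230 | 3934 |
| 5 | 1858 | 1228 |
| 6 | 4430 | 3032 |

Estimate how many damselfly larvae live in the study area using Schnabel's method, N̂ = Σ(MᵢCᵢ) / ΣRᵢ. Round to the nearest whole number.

N ≈ 28,004

Marked at large before each occasion: Mᵢ = Σⱼ<ᵢ (Cⱼ − Rⱼ) → M1=0, M2=7866, M3=13494, M4=15238, M5=18534, M6=19164
Σ MᵢCᵢ = 0·7866 + 7866·7827 + 13494·3368 + 15238·7230 + 18534·1858 + 19164·4430 = 0 + 61567182 + 45447792 + 110170740 + 34436172 + 84896520 = 336518406
Σ Rᵢ = 0 + 2199 + 1624 + 3934 + 1228 + 3032 = 12017
N̂ = 336518406 / 12017 ≈ 28003.5 → 28004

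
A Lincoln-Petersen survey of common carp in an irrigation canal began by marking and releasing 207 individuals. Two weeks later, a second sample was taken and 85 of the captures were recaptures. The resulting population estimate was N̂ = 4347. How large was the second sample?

From N = M·C/R: C = N·R / M = 4347·85 / 207 = 369495 / 207 = 1785.

C = 1785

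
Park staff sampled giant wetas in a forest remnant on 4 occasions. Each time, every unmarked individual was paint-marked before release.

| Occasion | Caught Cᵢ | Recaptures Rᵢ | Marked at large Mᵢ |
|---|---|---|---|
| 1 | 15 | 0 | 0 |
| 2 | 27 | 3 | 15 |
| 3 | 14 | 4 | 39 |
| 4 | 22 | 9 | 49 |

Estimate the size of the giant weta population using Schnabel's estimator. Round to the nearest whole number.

N ≈ 127

Σ MᵢCᵢ = 0·15 + 15·27 + 39·14 + 49·22 = 0 + 405 + 546 + 1078 = 2029
Σ Rᵢ = 0 + 3 + 4 + 9 = 16
N̂ = 2029 / 16 ≈ 126.8 → 127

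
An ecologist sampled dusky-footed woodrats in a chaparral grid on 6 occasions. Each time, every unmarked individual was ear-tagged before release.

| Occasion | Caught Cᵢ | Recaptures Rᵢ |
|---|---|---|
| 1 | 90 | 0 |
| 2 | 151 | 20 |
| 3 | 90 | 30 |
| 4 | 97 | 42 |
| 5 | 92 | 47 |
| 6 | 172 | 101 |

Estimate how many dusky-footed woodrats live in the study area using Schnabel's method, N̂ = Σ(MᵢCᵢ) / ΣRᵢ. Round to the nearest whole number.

Marked at large before each occasion: Mᵢ = Σⱼ<ᵢ (Cⱼ − Rⱼ) → M1=0, M2=90, M3=221, M4=281, M5=336, M6=381
Σ MᵢCᵢ = 0·90 + 90·151 + 221·90 + 281·97 + 336·92 + 381·172 = 0 + 13590 + 19890 + 27257 + 30912 + 65532 = 157181
Σ Rᵢ = 0 + 20 + 30 + 42 + 47 + 101 = 240
N̂ = 157181 / 240 ≈ 654.9 → 655

N ≈ 655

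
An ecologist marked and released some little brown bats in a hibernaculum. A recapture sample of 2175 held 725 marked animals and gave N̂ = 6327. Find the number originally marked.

M = 2109

From N = M·C/R: M = N·R / C = 6327·725 / 2175 = 4587075 / 2175 = 2109.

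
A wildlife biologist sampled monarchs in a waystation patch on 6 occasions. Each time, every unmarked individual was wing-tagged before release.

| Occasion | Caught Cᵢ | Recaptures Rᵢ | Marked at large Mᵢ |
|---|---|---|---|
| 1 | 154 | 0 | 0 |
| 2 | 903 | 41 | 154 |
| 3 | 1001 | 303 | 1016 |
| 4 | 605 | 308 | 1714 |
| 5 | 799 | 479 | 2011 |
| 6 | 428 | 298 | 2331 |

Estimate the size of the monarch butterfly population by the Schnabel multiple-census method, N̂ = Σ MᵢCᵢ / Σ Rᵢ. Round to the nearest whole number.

Σ MᵢCᵢ = 0·154 + 154·903 + 1016·1001 + 1714·605 + 2011·799 + 2331·428 = 0 + 139062 + 1017016 + 1036970 + 1606789 + 997668 = 4797505
Σ Rᵢ = 0 + 41 + 303 + 308 + 479 + 298 = 1429
N̂ = 4797505 / 1429 ≈ 3357.2 → 3357

N ≈ 3357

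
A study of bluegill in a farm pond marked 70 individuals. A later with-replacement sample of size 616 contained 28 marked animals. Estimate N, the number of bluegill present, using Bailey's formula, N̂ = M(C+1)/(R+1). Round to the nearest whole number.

N̂ = 70·(616+1)/(28+1) = 70·617/29 = 43190/29 ≈ 1489.3 → 1489

N ≈ 1489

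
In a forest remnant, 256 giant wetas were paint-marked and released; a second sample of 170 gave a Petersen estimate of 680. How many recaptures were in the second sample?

From N = M·C/R: R = M·C / N = 256·170 / 680 = 43520 / 680 = 64.

R = 64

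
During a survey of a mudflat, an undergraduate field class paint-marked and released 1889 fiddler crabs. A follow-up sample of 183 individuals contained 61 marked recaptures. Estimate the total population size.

N = 5667

Lincoln-Petersen assumes M/N = R/C, so N = M·C / R.
N = (1889 × 183) / 61 = 345687 / 61 = 5667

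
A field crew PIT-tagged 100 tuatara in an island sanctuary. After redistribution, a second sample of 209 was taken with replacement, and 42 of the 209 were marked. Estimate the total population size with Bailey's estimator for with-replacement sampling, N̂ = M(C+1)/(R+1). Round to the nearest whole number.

N ≈ 488

N̂ = 100·(209+1)/(42+1) = 100·210/43 = 21000/43 ≈ 488.4 → 488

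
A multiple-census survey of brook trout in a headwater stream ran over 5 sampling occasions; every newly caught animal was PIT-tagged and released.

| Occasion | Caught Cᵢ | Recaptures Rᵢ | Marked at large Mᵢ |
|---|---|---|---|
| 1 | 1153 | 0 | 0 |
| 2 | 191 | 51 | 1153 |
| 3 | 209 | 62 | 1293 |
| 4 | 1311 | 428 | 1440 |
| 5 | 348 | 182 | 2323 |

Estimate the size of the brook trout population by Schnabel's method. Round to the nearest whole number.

Σ MᵢCᵢ = 0·1153 + 1153·191 + 1293·209 + 1440·1311 + 2323·348 = 0 + 220223 + 270237 + 1887840 + 808404 = 3186704
Σ Rᵢ = 0 + 51 + 62 + 428 + 182 = 723
N̂ = 3186704 / 723 ≈ 4407.6 → 4408

N ≈ 4408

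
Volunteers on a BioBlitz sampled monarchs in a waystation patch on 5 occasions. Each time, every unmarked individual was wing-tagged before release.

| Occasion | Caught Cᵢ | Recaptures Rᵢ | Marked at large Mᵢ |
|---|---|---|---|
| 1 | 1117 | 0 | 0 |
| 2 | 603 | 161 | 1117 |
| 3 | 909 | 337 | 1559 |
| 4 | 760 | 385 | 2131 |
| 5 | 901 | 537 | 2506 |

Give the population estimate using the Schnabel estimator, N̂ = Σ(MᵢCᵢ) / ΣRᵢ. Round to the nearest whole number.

Σ MᵢCᵢ = 0·1117 + 1117·603 + 1559·909 + 2131·760 + 2506·901 = 0 + 673551 + 1417131 + 1619560 + 2257906 = 5968148
Σ Rᵢ = 0 + 161 + 337 + 385 + 537 = 1420
N̂ = 5968148 / 1420 ≈ 4202.9 → 4203

N ≈ 4203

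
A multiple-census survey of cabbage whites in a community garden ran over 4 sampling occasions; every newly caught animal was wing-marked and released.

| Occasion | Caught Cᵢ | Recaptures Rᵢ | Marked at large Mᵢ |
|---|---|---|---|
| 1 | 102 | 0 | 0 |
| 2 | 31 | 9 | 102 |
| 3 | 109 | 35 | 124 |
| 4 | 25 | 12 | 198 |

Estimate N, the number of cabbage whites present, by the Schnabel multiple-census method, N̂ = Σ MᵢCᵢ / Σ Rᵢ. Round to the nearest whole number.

N ≈ 386

Σ MᵢCᵢ = 0·102 + 102·31 + 124·109 + 198·25 = 0 + 3162 + 13516 + 4950 = 21628
Σ Rᵢ = 0 + 9 + 35 + 12 = 56
N̂ = 21628 / 56 ≈ 386.2 → 386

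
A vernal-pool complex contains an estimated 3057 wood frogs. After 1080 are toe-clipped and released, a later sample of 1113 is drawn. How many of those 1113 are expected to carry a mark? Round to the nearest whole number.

expected recaptures ≈ 393

The marked fraction of the population is 1080/3057, so in a sample of 1113 expect C·(M/N) marked.
E[R] = 1080 × 1113 / 3057 = 1202040 / 3057 ≈ 393.2 → 393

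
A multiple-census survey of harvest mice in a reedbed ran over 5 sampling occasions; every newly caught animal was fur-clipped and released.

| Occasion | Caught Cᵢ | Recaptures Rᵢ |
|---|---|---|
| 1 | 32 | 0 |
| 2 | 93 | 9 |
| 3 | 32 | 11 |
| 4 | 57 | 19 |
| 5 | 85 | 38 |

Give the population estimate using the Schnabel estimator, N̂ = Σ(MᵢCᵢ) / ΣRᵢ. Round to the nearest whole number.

Marked at large before each occasion: Mᵢ = Σⱼ<ᵢ (Cⱼ − Rⱼ) → M1=0, M2=32, M3=116, M4=137, M5=175
Σ MᵢCᵢ = 0·32 + 32·93 + 116·32 + 137·57 + 175·85 = 0 + 2976 + 3712 + 7809 + 14875 = 29372
Σ Rᵢ = 0 + 9 + 11 + 19 + 38 = 77
N̂ = 29372 / 77 ≈ 381.45 → 381

N ≈ 381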